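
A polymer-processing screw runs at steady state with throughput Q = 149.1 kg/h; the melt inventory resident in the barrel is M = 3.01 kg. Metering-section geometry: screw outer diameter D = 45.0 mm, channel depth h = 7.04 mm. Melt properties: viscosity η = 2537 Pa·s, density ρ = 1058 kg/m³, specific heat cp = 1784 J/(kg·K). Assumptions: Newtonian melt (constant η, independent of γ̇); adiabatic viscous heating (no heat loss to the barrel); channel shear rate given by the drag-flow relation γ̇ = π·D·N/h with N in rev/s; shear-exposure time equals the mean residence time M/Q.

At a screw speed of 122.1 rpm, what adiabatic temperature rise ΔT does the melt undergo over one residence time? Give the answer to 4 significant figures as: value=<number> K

Throughput in SI: Q_s = 149.1 kg/h ÷ 3600 s/h = 0.0414167 kg/s
t_res = M / Q_s = 3.01 ÷ 0.0414167 = 72.6761 s
Geometry in metres: D = 45.0 mm → 0.045 m, h = 7.04 mm → 0.00704 m; screw speed N = 122.1 rpm = 2.035 rev/s
Shear rate: γ̇ = πDN/h = π·0.045·2.035/0.00704 = 40.8652 s⁻¹
ΔT = η·γ̇²·t_res / (ρ·cp) = 2537 · (40.8652)² · 72.6761 / (1058 · 1784) = 163.132 K

value=163.1 K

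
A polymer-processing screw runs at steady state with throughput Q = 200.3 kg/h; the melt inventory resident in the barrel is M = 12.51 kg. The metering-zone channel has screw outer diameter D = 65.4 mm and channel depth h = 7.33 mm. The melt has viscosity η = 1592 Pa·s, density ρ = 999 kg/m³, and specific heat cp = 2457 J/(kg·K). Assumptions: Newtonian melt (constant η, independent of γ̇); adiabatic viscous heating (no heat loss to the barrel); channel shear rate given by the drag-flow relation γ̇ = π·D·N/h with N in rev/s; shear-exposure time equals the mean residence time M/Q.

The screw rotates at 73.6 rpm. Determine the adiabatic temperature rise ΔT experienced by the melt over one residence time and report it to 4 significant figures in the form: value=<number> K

Q_s = Q / 3600 = 200.3 / 3600 = 0.0556389 kg/s
t_res = M / Q_s = 12.51 ÷ 0.0556389 = 224.843 s
Geometry in metres: D = 65.4 mm → 0.0654 m, h = 7.33 mm → 0.00733 m; screw speed N = 73.6 rpm = 1.22667 rev/s
γ̇ = π D N / h = (π)(0.0654)(1.22667) / 0.00733 = 34.3835 s⁻¹
ΔT = η·γ̇²·t_res / (ρ·cp) = 1592 · (34.3835)² · 224.843 / (999 · 2457) = 172.406 K

value=172.4 K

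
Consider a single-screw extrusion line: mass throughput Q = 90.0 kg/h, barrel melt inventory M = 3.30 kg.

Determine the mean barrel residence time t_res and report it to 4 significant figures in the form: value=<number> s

value=132.0 s

Throughput in SI: Q_s = 90.0 kg/h ÷ 3600 s/h = 0.025 kg/s
t_res = M / Q_s = 3.30 ÷ 0.025 = 132 s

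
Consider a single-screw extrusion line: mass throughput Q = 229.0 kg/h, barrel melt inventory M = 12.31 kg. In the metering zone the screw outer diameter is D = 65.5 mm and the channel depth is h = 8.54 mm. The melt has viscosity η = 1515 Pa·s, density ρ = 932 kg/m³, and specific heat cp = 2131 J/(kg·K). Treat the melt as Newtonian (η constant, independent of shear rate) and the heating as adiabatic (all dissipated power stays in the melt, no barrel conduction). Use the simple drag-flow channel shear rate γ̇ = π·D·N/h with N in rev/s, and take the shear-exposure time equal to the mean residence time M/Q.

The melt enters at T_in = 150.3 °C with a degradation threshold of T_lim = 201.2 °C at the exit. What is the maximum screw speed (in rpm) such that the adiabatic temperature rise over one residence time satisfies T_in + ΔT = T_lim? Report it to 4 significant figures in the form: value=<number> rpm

value=46.24 rpm

Throughput in SI: Q_s = 229.0 kg/h ÷ 3600 s/h = 0.0636111 kg/s
t_res = M / Q_s = 12.31 ÷ 0.0636111 = 193.52 s
Geometry in SI: D = 65.5 mm → 0.0655 m, h = 8.54 mm → 0.00854 m
ΔT_a = T_lim − T_in = 201.2 − 150.3 = 50.9 K
Invert ΔT = ηγ̇²t_res/(ρcp) for γ̇: γ̇_max² = ΔT_a ρ cp / (η t_res) = 50.9·932·2131 / (1515·193.52) = 344.81 s⁻²
γ̇_max = √344.81 = 18.5691 s⁻¹
N_max = γ̇_max h / (πD) = 18.5691·0.00854/(π·0.0655) = 0.770649 rev/s → ×60 = 46.2389 rpm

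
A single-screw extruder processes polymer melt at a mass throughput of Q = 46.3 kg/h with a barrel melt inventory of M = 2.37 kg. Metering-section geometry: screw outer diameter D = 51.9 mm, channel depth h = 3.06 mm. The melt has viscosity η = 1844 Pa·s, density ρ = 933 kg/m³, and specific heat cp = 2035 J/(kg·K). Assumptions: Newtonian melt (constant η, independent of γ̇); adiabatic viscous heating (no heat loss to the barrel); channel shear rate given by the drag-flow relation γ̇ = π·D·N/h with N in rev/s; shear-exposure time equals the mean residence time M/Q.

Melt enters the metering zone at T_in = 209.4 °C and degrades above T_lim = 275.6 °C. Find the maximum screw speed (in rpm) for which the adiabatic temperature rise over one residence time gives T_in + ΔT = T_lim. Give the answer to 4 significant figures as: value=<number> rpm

value=21.66 rpm

Q_s = Q / 3600 = 46.3 / 3600 = 0.0128611 kg/s
t_res = M / Q_s = 2.37 / 0.0128611 = 184.276 s
Convert to metres: D = 0.0519 m, h = 0.00306 m
Allowable rise: ΔT_a = T_lim − T_in = 275.6 − 209.4 = 66.2 K
γ̇_max² = ΔT_a·ρ·cp / (η·t_res) = [66.2 × 933 × 2035] / [1844 × 184.276] = 369.891 s⁻²
γ̇_max = sqrt(369.891) = 19.2325 s⁻¹
N_max = γ̇_max h / (πD) = 19.2325·0.00306/(π·0.0519) = 0.360945 rev/s → ×60 = 21.6567 rpm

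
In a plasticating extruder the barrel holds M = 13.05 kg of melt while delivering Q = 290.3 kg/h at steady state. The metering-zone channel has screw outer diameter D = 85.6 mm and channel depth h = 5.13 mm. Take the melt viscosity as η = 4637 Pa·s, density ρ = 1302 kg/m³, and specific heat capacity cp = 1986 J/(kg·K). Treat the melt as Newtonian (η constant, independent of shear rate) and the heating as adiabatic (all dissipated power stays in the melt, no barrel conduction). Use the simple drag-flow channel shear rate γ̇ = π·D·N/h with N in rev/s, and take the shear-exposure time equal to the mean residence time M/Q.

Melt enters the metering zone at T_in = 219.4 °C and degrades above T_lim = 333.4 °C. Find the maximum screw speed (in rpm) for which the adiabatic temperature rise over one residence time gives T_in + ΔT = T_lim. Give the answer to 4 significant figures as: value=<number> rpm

Convert throughput: Q = 290.3 kg/h = 290.3/3600 = 0.0806389 kg/s
t_res = M / Q_s = 13.05 / 0.0806389 = 161.833 s
Convert to metres: D = 0.0856 m, h = 0.00513 m
ΔT_a = T_lim − T_in = 333.4 °C − 219.4 °C = 114 K
γ̇_max² = ΔT_a·ρ·cp/(η·t_res) = 114·1302·1986/(4637·161.833) = 392.819 s⁻²
γ̇_max = √392.819 = 19.8197 s⁻¹
N_max = γ̇_max·h / (π·D) = 19.8197 · 0.00513 / (π · 0.0856) = 0.378085 rev/s = 22.6851 rpm

value=22.69 rpm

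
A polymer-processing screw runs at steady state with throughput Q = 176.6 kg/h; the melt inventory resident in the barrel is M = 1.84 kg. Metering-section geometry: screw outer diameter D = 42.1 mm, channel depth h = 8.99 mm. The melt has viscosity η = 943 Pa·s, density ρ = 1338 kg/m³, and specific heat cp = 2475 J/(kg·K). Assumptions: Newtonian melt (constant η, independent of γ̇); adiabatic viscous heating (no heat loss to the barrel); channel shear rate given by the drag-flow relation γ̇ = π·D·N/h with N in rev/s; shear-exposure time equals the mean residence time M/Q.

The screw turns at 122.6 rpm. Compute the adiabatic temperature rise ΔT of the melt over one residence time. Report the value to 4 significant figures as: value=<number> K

Convert throughput: Q = 176.6 kg/h = 176.6/3600 = 0.0490556 kg/s
t_res = M / Q_s = 1.84 / 0.0490556 = 37.5085 s
Geometry in metres: D = 42.1 mm → 0.0421 m, h = 8.99 mm → 0.00899 m; screw speed N = 122.6 rpm = 2.04333 rev/s
γ̇ = π·D·N / h = π · 0.0421 · 2.04333 / 0.00899 = 30.0616 s⁻¹
ΔT = η·γ̇²·t_res/(ρ·cp) = [943 × 30.0616² × 37.5085] / [1338 × 2475] = 9.65235 K

value=9.652 K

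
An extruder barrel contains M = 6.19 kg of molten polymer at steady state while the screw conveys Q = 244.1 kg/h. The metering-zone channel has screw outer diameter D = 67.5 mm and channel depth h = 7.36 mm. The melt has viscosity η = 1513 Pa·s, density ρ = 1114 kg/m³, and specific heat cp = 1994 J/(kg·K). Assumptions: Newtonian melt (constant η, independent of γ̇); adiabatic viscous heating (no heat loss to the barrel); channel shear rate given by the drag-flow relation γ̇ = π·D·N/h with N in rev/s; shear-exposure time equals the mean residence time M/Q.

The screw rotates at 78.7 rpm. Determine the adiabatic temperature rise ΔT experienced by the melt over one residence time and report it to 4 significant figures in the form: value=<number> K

Convert throughput: Q = 244.1 kg/h = 244.1/3600 = 0.0678056 kg/s
Mean residence time: t_res = M/Q_s = 6.19 kg / 0.0678056 kg/s = 91.2905 s
Convert to SI: D = 0.0675 m, h = 0.00736 m, N = 78.7/60 = 1.31167 rev/s
γ̇ = π D N / h = (π)(0.0675)(1.31167) / 0.00736 = 37.792 s⁻¹
Adiabatic rise: ΔT = η γ̇² t_res / (ρ cp) = 1513·(37.792)²·91.2905 / (1114·1994) = 88.8081 K

value=88.81 K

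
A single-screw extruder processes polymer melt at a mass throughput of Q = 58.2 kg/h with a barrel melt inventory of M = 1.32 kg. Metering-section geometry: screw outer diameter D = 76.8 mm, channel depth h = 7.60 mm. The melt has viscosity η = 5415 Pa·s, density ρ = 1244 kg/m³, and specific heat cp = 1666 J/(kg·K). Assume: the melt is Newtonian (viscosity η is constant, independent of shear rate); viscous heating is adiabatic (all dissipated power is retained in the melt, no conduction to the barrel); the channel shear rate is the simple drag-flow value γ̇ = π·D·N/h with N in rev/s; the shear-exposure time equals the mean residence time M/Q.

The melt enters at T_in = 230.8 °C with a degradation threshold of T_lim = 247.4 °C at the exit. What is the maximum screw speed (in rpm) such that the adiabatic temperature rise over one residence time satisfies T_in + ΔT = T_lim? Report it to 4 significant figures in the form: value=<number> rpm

value=16.67 rpm

Throughput in SI: Q_s = 58.2 kg/h ÷ 3600 s/h = 0.0161667 kg/s
Mean residence time: t_res = M/Q_s = 1.32 kg / 0.0161667 kg/s = 81.6495 s
D = 76.8 mm = 0.0768 m;  h = 7.60 mm = 0.0076 m
ΔT_a = T_lim − T_in = 247.4 °C − 230.8 °C = 16.6 K
γ̇_max² = ΔT_a·ρ·cp / (η·t_res) = [16.6 × 1244 × 1666] / [5415 × 81.6495] = 77.8129 s⁻²
γ̇_max = sqrt(77.8129) = 8.82116 s⁻¹
Solve γ̇ = πDN/h for N: N_max = γ̇_max·h/(π·D) = 8.82116 × 0.0076 / (π × 0.0768) = 0.277861 rev/s = 16.6717 rpm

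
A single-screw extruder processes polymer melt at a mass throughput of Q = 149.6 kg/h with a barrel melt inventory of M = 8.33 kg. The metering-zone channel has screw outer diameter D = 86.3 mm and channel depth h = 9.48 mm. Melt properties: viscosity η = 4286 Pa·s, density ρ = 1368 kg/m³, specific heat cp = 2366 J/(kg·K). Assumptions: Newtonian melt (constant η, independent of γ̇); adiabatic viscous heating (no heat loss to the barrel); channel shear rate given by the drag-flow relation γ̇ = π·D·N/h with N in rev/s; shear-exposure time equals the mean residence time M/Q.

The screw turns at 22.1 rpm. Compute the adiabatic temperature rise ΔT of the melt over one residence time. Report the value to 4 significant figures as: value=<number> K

value=29.45 K

Convert throughput: Q = 149.6 kg/h = 149.6/3600 = 0.0415556 kg/s
t_res = M / Q_s = 8.33 / 0.0415556 = 200.455 s
Convert to SI: D = 0.0863 m, h = 0.00948 m, N = 22.1/60 = 0.368333 rev/s
Shear rate: γ̇ = πDN/h = π·0.0863·0.368333/0.00948 = 10.534 s⁻¹
ΔT = η·γ̇²·t_res/(ρ·cp) = [4286 × 10.534² × 200.455] / [1368 × 2366] = 29.4547 K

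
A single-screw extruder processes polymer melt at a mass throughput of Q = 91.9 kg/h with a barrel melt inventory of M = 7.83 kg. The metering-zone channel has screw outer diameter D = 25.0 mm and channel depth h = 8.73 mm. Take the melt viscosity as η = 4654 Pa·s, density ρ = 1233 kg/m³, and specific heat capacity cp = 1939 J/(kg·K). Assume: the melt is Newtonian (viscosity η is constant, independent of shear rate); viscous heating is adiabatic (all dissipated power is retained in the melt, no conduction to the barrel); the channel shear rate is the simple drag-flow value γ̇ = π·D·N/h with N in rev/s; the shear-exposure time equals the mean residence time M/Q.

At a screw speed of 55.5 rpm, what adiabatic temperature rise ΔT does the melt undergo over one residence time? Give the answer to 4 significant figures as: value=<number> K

value=41.35 K

Q_s = Q / 3600 = 91.9 / 3600 = 0.0255278 kg/s
t_res = M / Q_s = 7.83 ÷ 0.0255278 = 306.725 s
Convert to SI: D = 0.025 m, h = 0.00873 m, N = 55.5/60 = 0.925 rev/s
γ̇ = π D N / h = (π)(0.025)(0.925) / 0.00873 = 8.3218 s⁻¹
ΔT = η·γ̇²·t_res/(ρ·cp) = [4654 × 8.3218² × 306.725] / [1233 × 1939] = 41.3494 K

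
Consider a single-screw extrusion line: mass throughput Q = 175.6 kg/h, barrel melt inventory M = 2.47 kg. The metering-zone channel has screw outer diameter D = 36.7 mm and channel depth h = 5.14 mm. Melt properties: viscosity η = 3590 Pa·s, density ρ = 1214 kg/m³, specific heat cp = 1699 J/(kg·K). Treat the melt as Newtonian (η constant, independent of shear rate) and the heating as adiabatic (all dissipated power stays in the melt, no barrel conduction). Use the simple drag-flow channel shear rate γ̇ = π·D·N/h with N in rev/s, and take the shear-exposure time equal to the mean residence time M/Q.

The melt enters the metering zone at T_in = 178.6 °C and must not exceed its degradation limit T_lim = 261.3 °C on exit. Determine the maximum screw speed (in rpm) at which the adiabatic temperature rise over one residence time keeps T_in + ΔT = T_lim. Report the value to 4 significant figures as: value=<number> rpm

value=81.94 rpm

Q_s = Q / 3600 = 175.6 / 3600 = 0.0487778 kg/s
t_res = M / Q_s = 2.47 ÷ 0.0487778 = 50.6378 s
D = 36.7 mm = 0.0367 m;  h = 5.14 mm = 0.00514 m
ΔT_a = T_lim − T_in = 261.3 − 178.6 = 82.7 K
Invert ΔT = ηγ̇²t_res/(ρcp) for γ̇: γ̇_max² = ΔT_a ρ cp / (η t_res) = 82.7·1214·1699 / (3590·50.6378) = 938.314 s⁻²
γ̇_max = sqrt(938.314) = 30.6319 s⁻¹
Solve γ̇ = πDN/h for N: N_max = γ̇_max·h/(π·D) = 30.6319 × 0.00514 / (π × 0.0367) = 1.36559 rev/s = 81.9356 rpm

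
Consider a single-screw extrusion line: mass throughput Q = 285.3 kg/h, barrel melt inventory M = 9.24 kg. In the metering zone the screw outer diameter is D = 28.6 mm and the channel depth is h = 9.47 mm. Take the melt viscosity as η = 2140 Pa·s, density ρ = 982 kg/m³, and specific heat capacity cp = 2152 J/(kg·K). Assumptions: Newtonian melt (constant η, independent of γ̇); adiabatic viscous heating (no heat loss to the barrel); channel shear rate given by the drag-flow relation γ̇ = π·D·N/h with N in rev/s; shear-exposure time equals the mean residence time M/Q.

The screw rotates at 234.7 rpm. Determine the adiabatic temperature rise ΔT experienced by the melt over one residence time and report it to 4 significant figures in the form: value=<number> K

Q_s = Q / 3600 = 285.3 / 3600 = 0.07925 kg/s
Mean residence time: t_res = M/Q_s = 9.24 kg / 0.07925 kg/s = 116.593 s
Geometry in metres: D = 28.6 mm → 0.0286 m, h = 9.47 mm → 0.00947 m; screw speed N = 234.7 rpm = 3.91167 rev/s
Shear rate: γ̇ = πDN/h = π·0.0286·3.91167/0.00947 = 37.1131 s⁻¹
Adiabatic rise: ΔT = η γ̇² t_res / (ρ cp) = 2140·(37.1131)²·116.593 / (982·2152) = 162.625 K

value=162.6 K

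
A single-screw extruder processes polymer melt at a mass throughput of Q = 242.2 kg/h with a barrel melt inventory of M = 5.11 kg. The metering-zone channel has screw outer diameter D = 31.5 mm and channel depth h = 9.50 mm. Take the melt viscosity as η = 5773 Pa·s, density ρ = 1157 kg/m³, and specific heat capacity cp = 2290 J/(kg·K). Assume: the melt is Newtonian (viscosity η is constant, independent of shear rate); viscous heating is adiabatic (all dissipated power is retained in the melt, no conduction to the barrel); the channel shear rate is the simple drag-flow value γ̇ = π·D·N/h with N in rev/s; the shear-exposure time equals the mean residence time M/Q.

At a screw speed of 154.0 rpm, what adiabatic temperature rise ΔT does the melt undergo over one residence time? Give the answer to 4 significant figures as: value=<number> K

value=118.3 K

Throughput in SI: Q_s = 242.2 kg/h ÷ 3600 s/h = 0.0672778 kg/s
t_res = M / Q_s = 5.11 ÷ 0.0672778 = 75.9538 s
Convert to SI: D = 0.0315 m, h = 0.0095 m, N = 154.0/60 = 2.56667 rev/s
γ̇ = π D N / h = (π)(0.0315)(2.56667) / 0.0095 = 26.7366 s⁻¹
ΔT = η·γ̇²·t_res/(ρ·cp) = [5773 × 26.7366² × 75.9538] / [1157 × 2290] = 118.303 K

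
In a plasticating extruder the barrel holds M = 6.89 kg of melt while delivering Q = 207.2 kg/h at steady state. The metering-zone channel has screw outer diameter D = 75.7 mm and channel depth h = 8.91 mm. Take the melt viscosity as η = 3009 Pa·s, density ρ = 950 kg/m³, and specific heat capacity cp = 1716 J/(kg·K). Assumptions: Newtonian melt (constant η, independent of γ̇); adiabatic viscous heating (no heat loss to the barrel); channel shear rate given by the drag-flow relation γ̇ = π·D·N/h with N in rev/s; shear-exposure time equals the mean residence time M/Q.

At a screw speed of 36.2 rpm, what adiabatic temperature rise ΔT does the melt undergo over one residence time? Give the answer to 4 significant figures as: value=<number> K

value=57.30 K

Convert throughput: Q = 207.2 kg/h = 207.2/3600 = 0.0575556 kg/s
Mean residence time: t_res = M/Q_s = 6.89 kg / 0.0575556 kg/s = 119.71 s
D = 75.7 mm = 0.0757 m;  h = 8.91 mm = 0.00891 m;  N = 36.2 rpm / 60 = 0.603333 rev/s
γ̇ = π D N / h = (π)(0.0757)(0.603333) / 0.00891 = 16.1037 s⁻¹
ΔT = η·γ̇²·t_res/(ρ·cp) = [3009 × 16.1037² × 119.71] / [950 × 1716] = 57.3012 K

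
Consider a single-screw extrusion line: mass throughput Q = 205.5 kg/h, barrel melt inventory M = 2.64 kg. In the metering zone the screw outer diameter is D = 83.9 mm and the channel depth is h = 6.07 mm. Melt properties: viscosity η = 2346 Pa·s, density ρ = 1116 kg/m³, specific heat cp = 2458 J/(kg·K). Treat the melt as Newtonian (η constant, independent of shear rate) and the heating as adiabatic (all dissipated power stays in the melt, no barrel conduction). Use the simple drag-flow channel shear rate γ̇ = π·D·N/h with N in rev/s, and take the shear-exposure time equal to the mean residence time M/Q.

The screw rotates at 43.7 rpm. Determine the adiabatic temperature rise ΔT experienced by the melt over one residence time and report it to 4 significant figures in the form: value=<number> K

value=39.56 K

Convert throughput: Q = 205.5 kg/h = 205.5/3600 = 0.0570833 kg/s
t_res = M / Q_s = 2.64 / 0.0570833 = 46.2482 s
Convert to SI: D = 0.0839 m, h = 0.00607 m, N = 43.7/60 = 0.728333 rev/s
γ̇ = π D N / h = (π)(0.0839)(0.728333) / 0.00607 = 31.6267 s⁻¹
ΔT = η·γ̇²·t_res / (ρ·cp) = 2346 · (31.6267)² · 46.2482 / (1116 · 2458) = 39.5625 K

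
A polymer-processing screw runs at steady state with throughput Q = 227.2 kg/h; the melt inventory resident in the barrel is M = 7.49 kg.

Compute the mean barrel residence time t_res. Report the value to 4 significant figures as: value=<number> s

Convert throughput: Q = 227.2 kg/h = 227.2/3600 = 0.0631111 kg/s
t_res = M / Q_s = 7.49 / 0.0631111 = 118.68 s

value=118.7 s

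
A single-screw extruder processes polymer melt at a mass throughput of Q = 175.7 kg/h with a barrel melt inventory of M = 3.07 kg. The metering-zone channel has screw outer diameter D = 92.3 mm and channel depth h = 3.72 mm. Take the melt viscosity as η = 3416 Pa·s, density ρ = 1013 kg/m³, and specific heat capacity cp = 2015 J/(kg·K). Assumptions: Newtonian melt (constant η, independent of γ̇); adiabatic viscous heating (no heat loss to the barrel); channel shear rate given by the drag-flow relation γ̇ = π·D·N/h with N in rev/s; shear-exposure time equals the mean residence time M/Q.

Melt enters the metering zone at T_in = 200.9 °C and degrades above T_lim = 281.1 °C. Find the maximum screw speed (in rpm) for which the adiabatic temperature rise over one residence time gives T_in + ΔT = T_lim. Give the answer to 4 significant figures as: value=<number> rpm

value=21.25 rpm

Throughput in SI: Q_s = 175.7 kg/h ÷ 3600 s/h = 0.0488056 kg/s
t_res = M / Q_s = 3.07 ÷ 0.0488056 = 62.9027 s
Geometry in SI: D = 92.3 mm → 0.0923 m, h = 3.72 mm → 0.00372 m
Allowable rise: ΔT_a = T_lim − T_in = 281.1 − 200.9 = 80.2 K
Invert ΔT = ηγ̇²t_res/(ρcp) for γ̇: γ̇_max² = ΔT_a ρ cp / (η t_res) = 80.2·1013·2015 / (3416·62.9027) = 761.854 s⁻²
γ̇_max = √761.854 = 27.6017 s⁻¹
N_max = γ̇_max h / (πD) = 27.6017·0.00372/(π·0.0923) = 0.354101 rev/s → ×60 = 21.2461 rpm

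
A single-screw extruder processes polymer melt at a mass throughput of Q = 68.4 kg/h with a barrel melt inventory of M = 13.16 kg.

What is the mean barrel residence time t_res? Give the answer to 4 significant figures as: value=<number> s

Convert throughput: Q = 68.4 kg/h = 68.4/3600 = 0.019 kg/s
Mean residence time: t_res = M/Q_s = 13.16 kg / 0.019 kg/s = 692.632 s

value=692.6 s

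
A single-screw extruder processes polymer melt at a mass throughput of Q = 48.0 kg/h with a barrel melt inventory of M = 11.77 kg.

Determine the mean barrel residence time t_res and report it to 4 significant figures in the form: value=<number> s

value=882.7 s

Convert throughput: Q = 48.0 kg/h = 48.0/3600 = 0.0133333 kg/s
Mean residence time: t_res = M/Q_s = 11.77 kg / 0.0133333 kg/s = 882.75 s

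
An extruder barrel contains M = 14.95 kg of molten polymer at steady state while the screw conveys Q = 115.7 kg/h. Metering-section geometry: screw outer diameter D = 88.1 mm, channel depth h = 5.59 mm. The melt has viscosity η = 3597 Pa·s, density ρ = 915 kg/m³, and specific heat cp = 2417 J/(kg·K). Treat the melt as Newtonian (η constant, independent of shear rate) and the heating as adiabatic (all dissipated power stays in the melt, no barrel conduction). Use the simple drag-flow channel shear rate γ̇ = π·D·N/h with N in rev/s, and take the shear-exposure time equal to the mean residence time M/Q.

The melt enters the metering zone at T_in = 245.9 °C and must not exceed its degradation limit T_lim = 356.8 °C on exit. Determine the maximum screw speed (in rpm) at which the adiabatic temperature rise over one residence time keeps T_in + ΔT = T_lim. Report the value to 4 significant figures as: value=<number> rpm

Convert throughput: Q = 115.7 kg/h = 115.7/3600 = 0.0321389 kg/s
t_res = M / Q_s = 14.95 ÷ 0.0321389 = 465.169 s
Geometry in SI: D = 88.1 mm → 0.0881 m, h = 5.59 mm → 0.00559 m
Allowable rise: ΔT_a = T_lim − T_in = 356.8 − 245.9 = 110.9 K
γ̇_max² = ΔT_a·ρ·cp/(η·t_res) = 110.9·915·2417/(3597·465.169) = 146.581 s⁻²
Take the square root: γ̇_max = √(146.581) = 12.1071 s⁻¹
Solve γ̇ = πDN/h for N: N_max = γ̇_max·h/(π·D) = 12.1071 × 0.00559 / (π × 0.0881) = 0.244526 rev/s = 14.6716 rpm

value=14.67 rpm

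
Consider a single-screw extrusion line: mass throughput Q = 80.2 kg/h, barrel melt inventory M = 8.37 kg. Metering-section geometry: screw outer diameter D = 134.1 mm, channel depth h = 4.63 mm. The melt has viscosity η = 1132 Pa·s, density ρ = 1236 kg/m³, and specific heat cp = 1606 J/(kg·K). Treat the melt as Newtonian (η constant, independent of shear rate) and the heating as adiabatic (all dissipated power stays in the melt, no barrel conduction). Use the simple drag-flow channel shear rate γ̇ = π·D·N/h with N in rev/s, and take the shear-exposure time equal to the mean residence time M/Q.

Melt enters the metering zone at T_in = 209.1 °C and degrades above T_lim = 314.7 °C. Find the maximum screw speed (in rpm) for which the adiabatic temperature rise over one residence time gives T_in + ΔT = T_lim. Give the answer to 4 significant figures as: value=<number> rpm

value=14.64 rpm

Convert throughput: Q = 80.2 kg/h = 80.2/3600 = 0.0222778 kg/s
Mean residence time: t_res = M/Q_s = 8.37 kg / 0.0222778 kg/s = 375.711 s
Convert to metres: D = 0.1341 m, h = 0.00463 m
ΔT_a = T_lim − T_in = 314.7 °C − 209.1 °C = 105.6 K
γ̇_max² = ΔT_a·ρ·cp/(η·t_res) = 105.6·1236·1606/(1132·375.711) = 492.865 s⁻²
γ̇_max = sqrt(492.865) = 22.2006 s⁻¹
Solve γ̇ = πDN/h for N: N_max = γ̇_max·h/(π·D) = 22.2006 × 0.00463 / (π × 0.1341) = 0.243987 rev/s = 14.6392 rpm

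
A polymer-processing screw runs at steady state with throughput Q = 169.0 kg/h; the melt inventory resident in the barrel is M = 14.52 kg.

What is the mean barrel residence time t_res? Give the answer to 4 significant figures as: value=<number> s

Throughput in SI: Q_s = 169.0 kg/h ÷ 3600 s/h = 0.0469444 kg/s
t_res = M / Q_s = 14.52 ÷ 0.0469444 = 309.302 s

value=309.3 s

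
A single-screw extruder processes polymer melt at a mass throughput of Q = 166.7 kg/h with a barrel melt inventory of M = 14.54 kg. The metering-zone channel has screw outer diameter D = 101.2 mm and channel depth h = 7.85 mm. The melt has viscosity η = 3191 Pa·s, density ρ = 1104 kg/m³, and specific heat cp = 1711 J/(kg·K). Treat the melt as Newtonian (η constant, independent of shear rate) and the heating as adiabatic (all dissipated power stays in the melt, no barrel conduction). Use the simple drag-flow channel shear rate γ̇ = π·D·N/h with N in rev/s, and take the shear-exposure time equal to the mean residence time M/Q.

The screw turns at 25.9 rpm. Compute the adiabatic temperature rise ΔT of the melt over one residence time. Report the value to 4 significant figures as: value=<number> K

Convert throughput: Q = 166.7 kg/h = 166.7/3600 = 0.0463056 kg/s
t_res = M / Q_s = 14.54 / 0.0463056 = 314.001 s
Geometry in metres: D = 101.2 mm → 0.1012 m, h = 7.85 mm → 0.00785 m; screw speed N = 25.9 rpm = 0.431667 rev/s
Shear rate: γ̇ = πDN/h = π·0.1012·0.431667/0.00785 = 17.4827 s⁻¹
Adiabatic rise: ΔT = η γ̇² t_res / (ρ cp) = 3191·(17.4827)²·314.001 / (1104·1711) = 162.128 K

value=162.1 K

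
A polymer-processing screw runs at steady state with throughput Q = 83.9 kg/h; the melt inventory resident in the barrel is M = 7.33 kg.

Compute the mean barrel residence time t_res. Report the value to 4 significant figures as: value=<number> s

Throughput in SI: Q_s = 83.9 kg/h ÷ 3600 s/h = 0.0233056 kg/s
Mean residence time: t_res = M/Q_s = 7.33 kg / 0.0233056 kg/s = 314.517 s

value=314.5 s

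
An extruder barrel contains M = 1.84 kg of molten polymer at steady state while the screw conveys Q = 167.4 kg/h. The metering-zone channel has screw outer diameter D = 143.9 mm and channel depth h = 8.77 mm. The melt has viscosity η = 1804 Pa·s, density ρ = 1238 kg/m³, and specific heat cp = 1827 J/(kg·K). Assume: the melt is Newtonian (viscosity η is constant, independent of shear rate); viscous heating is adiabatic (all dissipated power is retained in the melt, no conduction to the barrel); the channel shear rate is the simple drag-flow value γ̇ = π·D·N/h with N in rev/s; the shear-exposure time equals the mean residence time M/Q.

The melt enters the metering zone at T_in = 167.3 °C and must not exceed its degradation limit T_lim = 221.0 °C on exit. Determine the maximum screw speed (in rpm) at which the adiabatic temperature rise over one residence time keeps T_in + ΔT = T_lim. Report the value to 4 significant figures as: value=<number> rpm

Convert throughput: Q = 167.4 kg/h = 167.4/3600 = 0.0465 kg/s
t_res = M / Q_s = 1.84 ÷ 0.0465 = 39.5699 s
D = 143.9 mm = 0.1439 m;  h = 8.77 mm = 0.00877 m
Allowable rise: ΔT_a = T_lim − T_in = 221.0 − 167.3 = 53.7 K
γ̇_max² = ΔT_a·ρ·cp/(η·t_res) = 53.7·1238·1827/(1804·39.5699) = 1701.5 s⁻²
Take the square root: γ̇_max = √(1701.5) = 41.2492 s⁻¹
N_max = γ̇_max h / (πD) = 41.2492·0.00877/(π·0.1439) = 0.800212 rev/s → ×60 = 48.0127 rpm

value=48.01 rpm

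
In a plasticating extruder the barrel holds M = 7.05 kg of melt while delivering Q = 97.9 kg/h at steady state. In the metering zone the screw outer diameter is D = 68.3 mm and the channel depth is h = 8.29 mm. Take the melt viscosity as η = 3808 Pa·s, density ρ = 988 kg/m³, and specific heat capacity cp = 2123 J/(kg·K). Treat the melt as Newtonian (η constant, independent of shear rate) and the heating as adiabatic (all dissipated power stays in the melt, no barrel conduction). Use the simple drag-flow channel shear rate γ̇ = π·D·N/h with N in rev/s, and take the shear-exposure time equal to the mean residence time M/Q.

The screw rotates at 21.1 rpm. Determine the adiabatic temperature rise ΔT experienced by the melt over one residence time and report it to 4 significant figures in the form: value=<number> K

Q_s = Q / 3600 = 97.9 / 3600 = 0.0271944 kg/s
t_res = M / Q_s = 7.05 / 0.0271944 = 259.244 s
Convert to SI: D = 0.0683 m, h = 0.00829 m, N = 21.1/60 = 0.351667 rev/s
γ̇ = π D N / h = (π)(0.0683)(0.351667) / 0.00829 = 9.10222 s⁻¹
ΔT = η·γ̇²·t_res / (ρ·cp) = 3808 · (9.10222)² · 259.244 / (988 · 2123) = 38.9936 K

value=38.99 K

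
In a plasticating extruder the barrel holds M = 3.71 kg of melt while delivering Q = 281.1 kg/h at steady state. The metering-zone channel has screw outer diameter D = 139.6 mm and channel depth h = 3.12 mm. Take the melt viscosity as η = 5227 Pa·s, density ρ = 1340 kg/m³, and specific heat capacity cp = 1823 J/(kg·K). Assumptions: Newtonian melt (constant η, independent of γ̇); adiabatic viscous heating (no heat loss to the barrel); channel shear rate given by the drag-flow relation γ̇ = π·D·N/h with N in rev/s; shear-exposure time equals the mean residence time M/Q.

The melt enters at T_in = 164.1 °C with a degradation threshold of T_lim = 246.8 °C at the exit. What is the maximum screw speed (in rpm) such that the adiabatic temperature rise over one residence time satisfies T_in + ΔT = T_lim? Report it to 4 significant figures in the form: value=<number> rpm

value=12.17 rpm

Throughput in SI: Q_s = 281.1 kg/h ÷ 3600 s/h = 0.0780833 kg/s
t_res = M / Q_s = 3.71 ÷ 0.0780833 = 47.5133 s
Geometry in SI: D = 139.6 mm → 0.1396 m, h = 3.12 mm → 0.00312 m
ΔT_a = T_lim − T_in = 246.8 − 164.1 = 82.7 K
γ̇_max² = ΔT_a·ρ·cp/(η·t_res) = 82.7·1340·1823/(5227·47.5133) = 813.446 s⁻²
γ̇_max = √813.446 = 28.521 s⁻¹
N_max = γ̇_max h / (πD) = 28.521·0.00312/(π·0.1396) = 0.202901 rev/s → ×60 = 12.174 rpm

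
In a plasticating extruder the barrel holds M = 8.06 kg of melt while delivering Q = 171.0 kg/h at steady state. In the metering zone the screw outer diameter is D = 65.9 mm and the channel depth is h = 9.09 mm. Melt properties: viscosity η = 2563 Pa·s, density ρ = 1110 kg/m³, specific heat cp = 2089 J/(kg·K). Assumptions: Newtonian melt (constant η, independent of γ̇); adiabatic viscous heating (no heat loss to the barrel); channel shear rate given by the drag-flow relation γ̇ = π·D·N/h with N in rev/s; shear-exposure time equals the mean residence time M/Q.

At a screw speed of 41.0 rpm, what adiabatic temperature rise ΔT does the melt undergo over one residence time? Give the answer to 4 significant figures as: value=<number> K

value=45.43 K

Convert throughput: Q = 171.0 kg/h = 171.0/3600 = 0.0475 kg/s
t_res = M / Q_s = 8.06 ÷ 0.0475 = 169.684 s
Geometry in metres: D = 65.9 mm → 0.0659 m, h = 9.09 mm → 0.00909 m; screw speed N = 41.0 rpm = 0.683333 rev/s
γ̇ = π D N / h = (π)(0.0659)(0.683333) / 0.00909 = 15.5634 s⁻¹
ΔT = η·γ̇²·t_res / (ρ·cp) = 2563 · (15.5634)² · 169.684 / (1110 · 2089) = 45.4294 K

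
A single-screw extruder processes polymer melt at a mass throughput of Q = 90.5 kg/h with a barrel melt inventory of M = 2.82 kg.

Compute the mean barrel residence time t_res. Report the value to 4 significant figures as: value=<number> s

Q_s = Q / 3600 = 90.5 / 3600 = 0.0251389 kg/s
Mean residence time: t_res = M/Q_s = 2.82 kg / 0.0251389 kg/s = 112.177 s

value=112.2 s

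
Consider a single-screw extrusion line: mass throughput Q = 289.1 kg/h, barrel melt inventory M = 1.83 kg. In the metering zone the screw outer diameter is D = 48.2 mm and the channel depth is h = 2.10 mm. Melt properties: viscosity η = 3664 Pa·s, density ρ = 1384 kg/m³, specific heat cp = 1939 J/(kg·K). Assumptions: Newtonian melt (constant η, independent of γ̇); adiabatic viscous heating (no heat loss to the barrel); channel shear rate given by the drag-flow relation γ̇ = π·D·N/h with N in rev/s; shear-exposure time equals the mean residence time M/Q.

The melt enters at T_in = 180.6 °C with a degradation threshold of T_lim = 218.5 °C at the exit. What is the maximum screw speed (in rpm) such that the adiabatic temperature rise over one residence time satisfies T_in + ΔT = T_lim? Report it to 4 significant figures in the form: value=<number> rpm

Throughput in SI: Q_s = 289.1 kg/h ÷ 3600 s/h = 0.0803056 kg/s
t_res = M / Q_s = 1.83 / 0.0803056 = 22.788 s
D = 48.2 mm = 0.0482 m;  h = 2.10 mm = 0.0021 m
Allowable rise: ΔT_a = T_lim − T_in = 218.5 − 180.6 = 37.9 K
γ̇_max² = ΔT_a·ρ·cp/(η·t_res) = 37.9·1384·1939/(3664·22.788) = 1218.13 s⁻²
Take the square root: γ̇_max = √(1218.13) = 34.9017 s⁻¹
N_max = γ̇_max·h / (π·D) = 34.9017 · 0.0021 / (π · 0.0482) = 0.484026 rev/s = 29.0415 rpm

value=29.04 rpm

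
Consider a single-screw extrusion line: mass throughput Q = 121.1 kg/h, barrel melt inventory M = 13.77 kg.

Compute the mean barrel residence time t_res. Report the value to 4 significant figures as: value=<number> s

value=409.3 s

Convert throughput: Q = 121.1 kg/h = 121.1/3600 = 0.0336389 kg/s
Mean residence time: t_res = M/Q_s = 13.77 kg / 0.0336389 kg/s = 409.348 s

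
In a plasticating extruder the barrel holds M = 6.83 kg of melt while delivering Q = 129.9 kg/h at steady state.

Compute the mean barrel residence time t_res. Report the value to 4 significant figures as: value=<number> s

value=189.3 s

Throughput in SI: Q_s = 129.9 kg/h ÷ 3600 s/h = 0.0360833 kg/s
Mean residence time: t_res = M/Q_s = 6.83 kg / 0.0360833 kg/s = 189.284 s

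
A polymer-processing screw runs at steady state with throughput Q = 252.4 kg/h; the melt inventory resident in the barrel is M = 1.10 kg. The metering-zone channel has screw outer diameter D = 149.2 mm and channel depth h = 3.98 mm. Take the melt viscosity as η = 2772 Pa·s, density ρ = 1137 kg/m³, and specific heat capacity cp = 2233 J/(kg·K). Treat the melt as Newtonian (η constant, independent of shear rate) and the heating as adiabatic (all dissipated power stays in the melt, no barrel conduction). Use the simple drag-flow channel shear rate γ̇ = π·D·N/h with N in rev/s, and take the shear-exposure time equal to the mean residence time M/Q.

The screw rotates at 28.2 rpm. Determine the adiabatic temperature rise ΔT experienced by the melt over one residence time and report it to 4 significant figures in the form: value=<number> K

value=52.48 K

Q_s = Q / 3600 = 252.4 / 3600 = 0.0701111 kg/s
t_res = M / Q_s = 1.10 ÷ 0.0701111 = 15.6894 s
Convert to SI: D = 0.1492 m, h = 0.00398 m, N = 28.2/60 = 0.47 rev/s
Shear rate: γ̇ = πDN/h = π·0.1492·0.47/0.00398 = 55.352 s⁻¹
Adiabatic rise: ΔT = η γ̇² t_res / (ρ cp) = 2772·(55.352)²·15.6894 / (1137·2233) = 52.4828 K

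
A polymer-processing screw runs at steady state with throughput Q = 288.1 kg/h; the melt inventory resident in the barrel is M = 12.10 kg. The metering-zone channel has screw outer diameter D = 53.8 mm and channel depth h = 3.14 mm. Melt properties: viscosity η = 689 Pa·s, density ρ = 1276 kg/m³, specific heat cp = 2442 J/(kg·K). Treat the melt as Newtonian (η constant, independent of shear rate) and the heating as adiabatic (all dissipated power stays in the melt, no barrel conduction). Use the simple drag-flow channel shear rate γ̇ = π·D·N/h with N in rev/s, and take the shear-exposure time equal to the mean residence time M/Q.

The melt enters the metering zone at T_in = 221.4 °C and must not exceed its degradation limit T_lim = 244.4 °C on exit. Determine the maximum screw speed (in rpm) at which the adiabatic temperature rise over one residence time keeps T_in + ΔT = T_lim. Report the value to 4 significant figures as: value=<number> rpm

value=29.24 rpm

Throughput in SI: Q_s = 288.1 kg/h ÷ 3600 s/h = 0.0800278 kg/s
Mean residence time: t_res = M/Q_s = 12.10 kg / 0.0800278 kg/s = 151.198 s
Geometry in SI: D = 53.8 mm → 0.0538 m, h = 3.14 mm → 0.00314 m
ΔT_a = T_lim − T_in = 244.4 − 221.4 = 23 K
γ̇_max² = ΔT_a·ρ·cp/(η·t_res) = 23·1276·2442/(689·151.198) = 687.955 s⁻²
γ̇_max = √687.955 = 26.2289 s⁻¹
N_max = γ̇_max h / (πD) = 26.2289·0.00314/(π·0.0538) = 0.487279 rev/s → ×60 = 29.2367 rpm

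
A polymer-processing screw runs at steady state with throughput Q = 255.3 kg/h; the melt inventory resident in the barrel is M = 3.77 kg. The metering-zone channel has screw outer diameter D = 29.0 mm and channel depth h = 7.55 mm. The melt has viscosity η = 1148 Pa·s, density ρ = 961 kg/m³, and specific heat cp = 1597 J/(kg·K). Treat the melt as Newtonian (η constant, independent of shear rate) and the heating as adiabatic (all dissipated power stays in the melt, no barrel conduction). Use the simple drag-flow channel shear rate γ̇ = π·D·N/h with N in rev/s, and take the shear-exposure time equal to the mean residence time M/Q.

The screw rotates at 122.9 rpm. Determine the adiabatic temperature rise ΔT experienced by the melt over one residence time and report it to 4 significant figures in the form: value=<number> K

value=24.29 K

Q_s = Q / 3600 = 255.3 / 3600 = 0.0709167 kg/s
t_res = M / Q_s = 3.77 / 0.0709167 = 53.161 s
Geometry in metres: D = 29.0 mm → 0.029 m, h = 7.55 mm → 0.00755 m; screw speed N = 122.9 rpm = 2.04833 rev/s
Shear rate: γ̇ = πDN/h = π·0.029·2.04833/0.00755 = 24.7173 s⁻¹
ΔT = η·γ̇²·t_res/(ρ·cp) = [1148 × 24.7173² × 53.161] / [961 × 1597] = 24.2946 K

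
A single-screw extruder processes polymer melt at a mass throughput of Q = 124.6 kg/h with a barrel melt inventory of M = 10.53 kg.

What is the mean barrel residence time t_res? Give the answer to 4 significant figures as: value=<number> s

value=304.2 s

Convert throughput: Q = 124.6 kg/h = 124.6/3600 = 0.0346111 kg/s
t_res = M / Q_s = 10.53 ÷ 0.0346111 = 304.238 s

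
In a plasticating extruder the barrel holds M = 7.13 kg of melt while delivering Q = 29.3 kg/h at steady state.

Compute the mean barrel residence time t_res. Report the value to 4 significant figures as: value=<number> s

value=876.0 s

Q_s = Q / 3600 = 29.3 / 3600 = 0.00813889 kg/s
Mean residence time: t_res = M/Q_s = 7.13 kg / 0.00813889 kg/s = 876.041 s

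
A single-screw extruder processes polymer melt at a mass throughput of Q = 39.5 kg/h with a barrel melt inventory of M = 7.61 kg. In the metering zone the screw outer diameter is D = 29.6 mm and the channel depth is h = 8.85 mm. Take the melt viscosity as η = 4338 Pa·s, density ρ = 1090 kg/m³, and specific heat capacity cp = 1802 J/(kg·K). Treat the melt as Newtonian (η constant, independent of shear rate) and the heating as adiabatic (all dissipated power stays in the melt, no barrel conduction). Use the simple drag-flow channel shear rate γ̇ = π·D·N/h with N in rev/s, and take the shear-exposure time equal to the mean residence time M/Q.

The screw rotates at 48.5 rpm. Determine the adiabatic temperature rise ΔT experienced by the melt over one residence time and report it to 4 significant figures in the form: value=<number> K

Q_s = Q / 3600 = 39.5 / 3600 = 0.0109722 kg/s
Mean residence time: t_res = M/Q_s = 7.61 kg / 0.0109722 kg/s = 693.57 s
Convert to SI: D = 0.0296 m, h = 0.00885 m, N = 48.5/60 = 0.808333 rev/s
γ̇ = π D N / h = (π)(0.0296)(0.808333) / 0.00885 = 8.49354 s⁻¹
ΔT = η·γ̇²·t_res/(ρ·cp) = [4338 × 8.49354² × 693.57] / [1090 × 1802] = 110.503 K

value=110.5 K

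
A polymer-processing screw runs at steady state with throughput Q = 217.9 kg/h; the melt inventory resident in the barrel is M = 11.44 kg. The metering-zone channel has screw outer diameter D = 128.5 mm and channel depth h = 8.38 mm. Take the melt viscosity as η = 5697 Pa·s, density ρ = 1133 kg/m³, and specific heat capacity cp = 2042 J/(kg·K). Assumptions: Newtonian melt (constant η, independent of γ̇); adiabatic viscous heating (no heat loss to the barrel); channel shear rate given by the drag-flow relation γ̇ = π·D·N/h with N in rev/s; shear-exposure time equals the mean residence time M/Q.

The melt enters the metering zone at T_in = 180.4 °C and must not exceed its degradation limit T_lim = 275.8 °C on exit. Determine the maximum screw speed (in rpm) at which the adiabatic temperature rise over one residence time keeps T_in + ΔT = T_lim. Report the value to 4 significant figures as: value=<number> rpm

value=17.83 rpm

Q_s = Q / 3600 = 217.9 / 3600 = 0.0605278 kg/s
t_res = M / Q_s = 11.44 ÷ 0.0605278 = 189.004 s
Convert to metres: D = 0.1285 m, h = 0.00838 m
Allowable rise: ΔT_a = T_lim − T_in = 275.8 − 180.4 = 95.4 K
γ̇_max² = ΔT_a·ρ·cp / (η·t_res) = [95.4 × 1133 × 2042] / [5697 × 189.004] = 204.982 s⁻²
γ̇_max = √204.982 = 14.3172 s⁻¹
N_max = γ̇_max·h / (π·D) = 14.3172 · 0.00838 / (π · 0.1285) = 0.2972 rev/s = 17.832 rpm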